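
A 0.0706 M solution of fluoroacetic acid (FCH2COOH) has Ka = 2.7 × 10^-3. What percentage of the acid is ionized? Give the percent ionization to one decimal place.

17.7%

FCH2COOH ⇌ FCH2COO- + H+; let x = [H+] at equilibrium.
Solve x² + 0.0027x − 0.000191 = 0 → x = 1.25 × 10^-2 M
% ionization = x/C₀ × 100% = 1.25 × 10^-2/0.0706 × 100% = 17.7%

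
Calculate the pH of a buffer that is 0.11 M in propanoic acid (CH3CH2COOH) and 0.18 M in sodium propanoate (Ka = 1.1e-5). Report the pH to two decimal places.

pH = 5.17

pKa = −log(1.1 × 10^-5) = 4.959
Using pH = pKa + log([base]/[acid]) with [base]/[acid] = 0.18/0.11:
pH = 4.959 + (+0.214) = 5.17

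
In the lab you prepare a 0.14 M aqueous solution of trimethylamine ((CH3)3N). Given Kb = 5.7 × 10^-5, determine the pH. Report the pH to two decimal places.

(CH3)3N + H2O ⇌ (CH3)3NH+ + OH-
From the ICE table, Kb = [OH-]²/(0.14 − [OH-]) = 5.7 × 10^-5.
Assume [OH-] ≪ 0.14: [OH-] ≈ √(5.7 × 10^-5 × 0.14) = 2.82 × 10^-3 M
Check: 2% ionized — well under 5%, approximation valid.
pOH = 2.55, so pH = 14.00 − pOH = 11.45

pH = 11.45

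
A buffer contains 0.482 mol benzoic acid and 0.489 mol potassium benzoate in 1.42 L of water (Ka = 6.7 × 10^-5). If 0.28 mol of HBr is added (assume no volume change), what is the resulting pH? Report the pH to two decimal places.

Added H+ converts C6H5COO- to C6H5COOH: C6H5COOH → 0.762 mol, C6H5COO- → 0.209 mol.
pKa = −log(6.7 × 10^-5) = 4.174
pH = pKa + log(n_C6H5COO-/n_C6H5COOH) = 4.174 + log(0.209/0.762) = 4.174 + (-0.562)

pH = 3.61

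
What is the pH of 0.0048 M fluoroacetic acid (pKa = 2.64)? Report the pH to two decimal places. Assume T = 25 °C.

pH = 2.63

FCH2COOH ⇌ FCH2COO- + H+
Ka = 10^(−2.64) = 2.29 × 10^-3
From the ICE table, Ka = [H+]²/(0.0048 − [H+]) = 2.29 × 10^-3.
[H+] is not negligible relative to C₀; solve [H+]² + 0.00229·[H+] − 1.1e-05 = 0.
[H+] = [−0.00229 + √(0.00229² + 4.4e-05)]/2 = 2.36 × 10^-3 M
pH = −log[H+] = −log(2.36 × 10^-3) = 2.63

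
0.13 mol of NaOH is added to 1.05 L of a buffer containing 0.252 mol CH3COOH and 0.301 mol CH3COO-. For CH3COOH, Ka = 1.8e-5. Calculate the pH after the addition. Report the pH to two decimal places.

OH- converts CH3COOH to CH3COO-: CH3COOH → 0.122 mol, CH3COO- → 0.431 mol.
pKa = −log(1.8 × 10^-5) = 4.745
pH = pKa + log(n_CH3COO-/n_CH3COOH) = 4.745 + log(0.431/0.122) = 4.745 + (+0.548)

pH = 5.29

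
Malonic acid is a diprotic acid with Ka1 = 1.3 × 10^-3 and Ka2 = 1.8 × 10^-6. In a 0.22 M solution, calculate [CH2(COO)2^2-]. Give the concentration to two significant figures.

1.8 × 10^-6 M

First ionization gives [H+] ≈ [CH2(COOH)COO-] = 1.63 × 10^-2 M.
Second step: Ka2 = [H+][CH2(COO)2^2-]/[CH2(COOH)COO-] ≈ [CH2(COO)2^2-] (since [H+] ≈ [CH2(COOH)COO-]).
So [CH2(COO)2^2-] ≈ Ka2.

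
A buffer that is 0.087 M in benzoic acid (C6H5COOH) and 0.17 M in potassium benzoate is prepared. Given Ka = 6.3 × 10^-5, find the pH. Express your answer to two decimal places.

pKa = −log(6.3 × 10^-5) = 4.201
Henderson–Hasselbalch: pH = pKa + log([C6H5COO-]/[C6H5COOH]) = 4.201 + log(0.17/0.087)
pH = 4.201 + (+0.291) = 4.49

pH = 4.49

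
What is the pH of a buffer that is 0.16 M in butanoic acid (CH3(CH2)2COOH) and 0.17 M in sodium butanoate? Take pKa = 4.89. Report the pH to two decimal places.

pH = 4.92

Using pH = pKa + log([base]/[acid]) with [base]/[acid] = 0.17/0.16:
pH = 4.89 + (+0.026) = 4.92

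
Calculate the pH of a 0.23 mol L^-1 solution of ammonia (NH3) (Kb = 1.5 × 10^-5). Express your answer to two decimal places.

NH3 + H2O ⇌ NH4+ + OH-
Kb = [OH-]²/(0.23 − [OH-]) = 1.5 × 10^-5
Assume [OH-] ≪ 0.23: [OH-] ≈ √(1.5 × 10^-5 × 0.23) = 1.86 × 10^-3 M
Check: 0.81% ionized — well under 5%, approximation valid.
pOH = −log(1.86 × 10^-3) = 2.73; pH = 14.00 − 2.73 = 11.27

pH = 11.27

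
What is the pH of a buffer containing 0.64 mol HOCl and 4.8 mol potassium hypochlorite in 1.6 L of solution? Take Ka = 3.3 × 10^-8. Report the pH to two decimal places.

pH = 8.36

pKa = −log(3.3 × 10^-8) = 7.481
Using pH = pKa + log([base]/[acid]) with [base]/[acid] = 4.8/0.64:
pH = 7.481 + (+0.875) = 8.36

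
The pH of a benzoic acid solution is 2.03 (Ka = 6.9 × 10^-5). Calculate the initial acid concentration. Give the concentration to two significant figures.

C₀ = 1.3 M

[H+] = 10^(-2.03) = 9.33 × 10^-3 M = x
Ka = x²/(C₀ − x) ⇒ C₀ = x + x²/Ka
C₀ = 9.33 × 10^-3 + (9.33 × 10^-3)²/(6.9 × 10^-5) = 1.27 M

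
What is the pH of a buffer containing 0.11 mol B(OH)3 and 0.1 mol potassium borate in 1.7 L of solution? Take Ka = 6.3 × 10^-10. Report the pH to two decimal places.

pH = 9.16

pKa = −log(6.3 × 10^-10) = 9.201
pH = pKa + log([A⁻]/[HA]) = 9.201 + log(0.1/0.11)
pH = 9.201 + (-0.041) = 9.16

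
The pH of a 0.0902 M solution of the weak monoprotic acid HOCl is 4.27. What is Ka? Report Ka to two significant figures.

[H+] = 10^(-4.27) = 5.37 × 10^-5 M
At equilibrium [HA] = 0.0902 − 5.37 × 10^-5 = 9.01 × 10^-2 M
Ka = [H+][A-]/[HA] = (5.37 × 10^-5)² / 9.01 × 10^-2 = 3.2 × 10^-8

Ka = 3.2 × 10^-8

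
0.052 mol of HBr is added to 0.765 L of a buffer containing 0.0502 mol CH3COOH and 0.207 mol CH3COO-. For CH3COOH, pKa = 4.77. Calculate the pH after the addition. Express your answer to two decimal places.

pH = 4.95

Added H+ converts CH3COO- to CH3COOH: CH3COOH → 0.102 mol, CH3COO- → 0.155 mol.
pH = pKa + log([A⁻]/[HA]) = 4.77 + log(0.155/0.102) = 4.77 +0.182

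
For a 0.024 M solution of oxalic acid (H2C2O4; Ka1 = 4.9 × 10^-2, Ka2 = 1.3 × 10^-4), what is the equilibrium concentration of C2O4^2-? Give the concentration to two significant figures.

First ionization gives [H+] ≈ [HC2O4-] = 1.76 × 10^-2 M.
Second step: Ka2 = [H+][C2O4^2-]/[HC2O4-] ≈ [C2O4^2-] (since [H+] ≈ [HC2O4-]).
So [C2O4^2-] ≈ Ka2.

1.3 × 10^-4 M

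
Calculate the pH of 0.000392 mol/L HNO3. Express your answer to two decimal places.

pH = 3.41

HNO3 is a strong acid and dissociates completely, so [H+] = 0.000392 M.
pH = -log(0.000392) = 3.41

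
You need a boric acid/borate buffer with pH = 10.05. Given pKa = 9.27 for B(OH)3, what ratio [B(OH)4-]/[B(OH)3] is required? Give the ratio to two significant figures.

ratio = 6.0

pH = pKa + log(r) ⇒ log(r) = 10.05 − 9.27 = +0.78
r = [B(OH)4-]/[B(OH)3] = 10^(+0.78) = 6.03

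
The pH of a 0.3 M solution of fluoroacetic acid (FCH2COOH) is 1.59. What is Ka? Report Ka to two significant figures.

Ka = 2.4 × 10^-3

[H+] = 10^(-1.59) = 2.57 × 10^-2 M
At equilibrium [HA] = 0.3 − 2.57 × 10^-2 = 2.74 × 10^-1 M
Ka = [H+][A-]/[HA] = (2.57 × 10^-2)² / 2.74 × 10^-1 = 2.4 × 10^-3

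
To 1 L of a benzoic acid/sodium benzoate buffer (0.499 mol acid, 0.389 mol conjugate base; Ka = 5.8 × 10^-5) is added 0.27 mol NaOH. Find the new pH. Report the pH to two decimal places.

pH = 4.70

After neutralization: n(C6H5COOH) = 0.229 mol, n(C6H5COO-) = 0.659 mol.
pKa = −log(5.8 × 10^-5) = 4.237
pH = pKa + log([A⁻]/[HA]) = 4.237 + log(0.659/0.229) = 4.237 +0.459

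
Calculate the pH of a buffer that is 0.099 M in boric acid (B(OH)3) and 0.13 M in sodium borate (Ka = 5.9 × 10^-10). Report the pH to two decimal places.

pKa = −log(5.9 × 10^-10) = 9.229
pH = pKa + log([A⁻]/[HA]) = 9.229 + log(0.13/0.099)
pH = 9.229 + (+0.118) = 9.35

pH = 9.35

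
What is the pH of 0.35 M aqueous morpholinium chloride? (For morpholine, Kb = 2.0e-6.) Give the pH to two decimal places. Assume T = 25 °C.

C4H8ONH2+ is the conjugate acid of the weak base C4H8ONH.
Ka = Kw/Kb = 1.0×10^-14 / 2.0 × 10^-6 = 5.00 × 10^-9
Let x = [H+] at equilibrium. Ka = x²/(0.35 − x).
Since Ka ≪ C₀, x ≈ √(Ka·C₀) = 4.18 × 10^-5 M.
pH = −log(4.18 × 10^-5) = 4.38

pH = 4.38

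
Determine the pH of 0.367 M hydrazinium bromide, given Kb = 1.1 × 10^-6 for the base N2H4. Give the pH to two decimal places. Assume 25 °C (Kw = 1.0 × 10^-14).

N2H5+ is the conjugate acid of the weak base N2H4.
Ka = Kw/Kb = 1.0×10^-14 / 1.1 × 10^-6 = 9.09 × 10^-9
From the ICE table, Ka = x²/(0.367 − x) = 9.09 × 10^-9.
Assume x ≪ 0.367: x ≈ √(9.09 × 10^-9 × 0.367) = 5.78 × 10^-5 M
pH = −log(5.78 × 10^-5) = 4.24

pH = 4.24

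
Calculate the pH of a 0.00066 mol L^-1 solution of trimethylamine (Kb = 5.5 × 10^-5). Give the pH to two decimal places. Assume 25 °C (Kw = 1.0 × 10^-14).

pH = 10.22

(CH3)3N + H2O ⇌ (CH3)3NH+ + OH-
From the ICE table, Kb = [OH-]²/(0.00066 − [OH-]) = 5.5 × 10^-5.
[OH-] is not negligible relative to C₀; solve [OH-]² + 5.5e-05·[OH-] − 3.63e-08 = 0.
[OH-] = [−5.5e-05 + √(5.5e-05² + 1.45e-07)]/2 = 1.65 × 10^-4 M
pOH = 3.78, so pH = 14.00 − pOH = 10.22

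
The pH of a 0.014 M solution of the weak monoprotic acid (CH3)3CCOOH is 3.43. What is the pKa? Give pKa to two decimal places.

[H+] = 10^(-3.43) = 3.72 × 10^-4 M
At equilibrium [HA] = 0.014 − 3.72 × 10^-4 = 1.36 × 10^-2 M
Ka = [H+][A-]/[HA] = (3.72 × 10^-4)² / 1.36 × 10^-2 = 1.02 × 10^-5
pKa = -log(1.02 × 10^-5) = 4.99

pKa = 4.99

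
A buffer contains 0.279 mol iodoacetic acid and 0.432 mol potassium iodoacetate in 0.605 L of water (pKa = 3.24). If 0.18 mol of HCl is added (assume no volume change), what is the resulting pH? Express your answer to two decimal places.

pH = 2.98

Added H+ converts ICH2COO- to ICH2COOH: ICH2COOH → 0.459 mol, ICH2COO- → 0.252 mol.
Henderson–Hasselbalch with mole ratio 0.252/0.459: pH = 3.24 + (-0.260)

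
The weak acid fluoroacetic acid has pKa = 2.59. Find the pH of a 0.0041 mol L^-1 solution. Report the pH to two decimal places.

FCH2COOH ⇌ FCH2COO- + H+
Ka = 10^(−2.59) = 2.57 × 10^-3
From the ICE table, Ka = [H+]²/(0.0041 − [H+]) = 2.57 × 10^-3.
[H+] is not negligible relative to C₀; solve [H+]² + 0.00257·[H+] − 1.05e-05 = 0.
[H+] = (−Ka + √(Ka² + 4·Ka·C₀))/2 = 2.21 × 10^-3 M
pH = −log(2.21 × 10^-3) = 2.66

pH = 2.66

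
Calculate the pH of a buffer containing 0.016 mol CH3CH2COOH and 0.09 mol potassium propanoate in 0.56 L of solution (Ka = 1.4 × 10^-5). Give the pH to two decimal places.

pKa = −log(1.4 × 10^-5) = 4.854
Using pH = pKa + log([base]/[acid]) with [base]/[acid] = 0.09/0.016:
pH = 4.854 + (+0.750) = 5.60

pH = 5.60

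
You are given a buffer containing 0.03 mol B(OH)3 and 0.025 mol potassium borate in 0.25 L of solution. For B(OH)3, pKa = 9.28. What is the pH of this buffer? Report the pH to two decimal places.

Henderson–Hasselbalch: pH = pKa + log([B(OH)4-]/[B(OH)3]) = 9.28 + log(0.025/0.03)
pH = 9.28 + (-0.079) = 9.20

pH = 9.20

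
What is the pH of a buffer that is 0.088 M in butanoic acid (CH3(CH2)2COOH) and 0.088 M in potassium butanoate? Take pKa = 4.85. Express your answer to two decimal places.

pH = pKa + log([A⁻]/[HA]) = 4.85 + log(0.088/0.088)
pH = 4.85 + (+0.000) = 4.85

pH = 4.85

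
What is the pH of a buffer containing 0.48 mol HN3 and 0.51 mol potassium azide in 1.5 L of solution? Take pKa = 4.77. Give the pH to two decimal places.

Using pH = pKa + log([base]/[acid]) with [base]/[acid] = 0.51/0.48:
pH = 4.77 + (+0.026) = 4.80

pH = 4.80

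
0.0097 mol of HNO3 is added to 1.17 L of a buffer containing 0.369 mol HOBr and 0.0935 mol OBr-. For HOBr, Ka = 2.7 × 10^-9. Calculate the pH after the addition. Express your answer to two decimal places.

Added H+ converts OBr- to HOBr: HOBr → 0.379 mol, OBr- → 0.0838 mol.
pKa = −log(2.7 × 10^-9) = 8.569
pH = pKa + log([A⁻]/[HA]) = 8.569 + log(0.0838/0.379) = 8.569 -0.655

pH = 7.91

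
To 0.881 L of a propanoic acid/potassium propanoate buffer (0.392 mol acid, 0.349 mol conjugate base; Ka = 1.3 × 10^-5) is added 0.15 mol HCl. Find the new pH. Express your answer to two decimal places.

pH = 4.45

Added H+ converts CH3CH2COO- to CH3CH2COOH: CH3CH2COOH → 0.542 mol, CH3CH2COO- → 0.199 mol.
pKa = −log(1.3 × 10^-5) = 4.886
Henderson–Hasselbalch with mole ratio 0.199/0.542: pH = 4.886 + (-0.435)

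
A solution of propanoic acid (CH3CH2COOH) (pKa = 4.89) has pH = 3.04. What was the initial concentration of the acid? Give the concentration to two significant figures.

C₀ = 6.5 × 10^-2 M

[H+] = 10^(-3.04) = 9.12 × 10^-4 M = x
Ka = 10^(−4.89) = 1.29 × 10^-5
Ka = x²/(C₀ − x) ⇒ C₀ = x + x²/Ka
C₀ = 9.12 × 10^-4 + (9.12 × 10^-4)²/(1.29 × 10^-5) = 6.54 × 10^-2 M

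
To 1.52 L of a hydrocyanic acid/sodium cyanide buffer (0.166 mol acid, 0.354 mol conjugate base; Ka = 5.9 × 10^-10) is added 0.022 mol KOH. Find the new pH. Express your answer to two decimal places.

pH = 9.65

OH- converts HCN to CN-: HCN → 0.144 mol, CN- → 0.376 mol.
pKa = −log(5.9 × 10^-10) = 9.229
pH = pKa + log([A⁻]/[HA]) = 9.229 + log(0.376/0.144) = 9.229 +0.417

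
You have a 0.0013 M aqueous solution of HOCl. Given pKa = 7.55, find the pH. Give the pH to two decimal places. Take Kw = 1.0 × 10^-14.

HOCl ⇌ OCl- + H+
Ka = 10^(−7.55) = 2.82 × 10^-8
From the ICE table, Ka = [H+]²/(0.0013 − [H+]) = 2.82 × 10^-8.
Neglecting [H+] in the denominator: [H+] = √(2.82 × 10^-8 × 0.0013) = 6.05 × 10^-6 M
Check: 0.47% ionized — well under 5%, approximation valid.
pH = −log[H+] = −log(6.05 × 10^-6) = 5.22

pH = 5.22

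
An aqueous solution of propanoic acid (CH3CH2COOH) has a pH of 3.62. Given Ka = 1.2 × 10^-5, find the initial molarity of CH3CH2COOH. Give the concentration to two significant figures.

C₀ = 5.0 × 10^-3 M

[H+] = 10^(-3.62) = 2.40 × 10^-4 M = x
Ka = x²/(C₀ − x) ⇒ C₀ = x + x²/Ka
C₀ = 2.40 × 10^-4 + (2.40 × 10^-4)²/(1.2 × 10^-5) = 5.04 × 10^-3 M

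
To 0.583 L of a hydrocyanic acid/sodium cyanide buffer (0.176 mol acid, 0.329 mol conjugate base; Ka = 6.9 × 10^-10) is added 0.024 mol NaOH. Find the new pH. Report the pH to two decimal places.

pH = 9.53

After neutralization: n(HCN) = 0.152 mol, n(CN-) = 0.353 mol.
pKa = −log(6.9 × 10^-10) = 9.161
Henderson–Hasselbalch with mole ratio 0.353/0.152: pH = 9.161 + (+0.366)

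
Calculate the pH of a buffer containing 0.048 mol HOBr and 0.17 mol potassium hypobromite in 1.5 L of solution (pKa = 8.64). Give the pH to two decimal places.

pH = 9.19

pH = pKa + log([A⁻]/[HA]) = 8.64 + log(0.17/0.048)
pH = 8.64 + (+0.549) = 9.19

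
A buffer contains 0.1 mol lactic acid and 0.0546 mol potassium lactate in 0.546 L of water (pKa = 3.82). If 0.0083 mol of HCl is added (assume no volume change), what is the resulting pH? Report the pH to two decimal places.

Added H+ converts CH3CH(OH)COO- to CH3CH(OH)COOH: CH3CH(OH)COOH → 0.108 mol, CH3CH(OH)COO- → 0.0463 mol.
pH = pKa + log(n_CH3CH(OH)COO-/n_CH3CH(OH)COOH) = 3.82 + log(0.0463/0.108) = 3.82 + (-0.368)

pH = 3.45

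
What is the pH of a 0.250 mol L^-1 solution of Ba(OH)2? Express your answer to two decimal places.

pH = 13.70

Ba(OH)2 is a strong base (each formula unit releases 2 OH-); [OH-] = 0.5 M.
pOH = -log(0.5) = 0.30
pH = 14.00 - 0.30 = 13.70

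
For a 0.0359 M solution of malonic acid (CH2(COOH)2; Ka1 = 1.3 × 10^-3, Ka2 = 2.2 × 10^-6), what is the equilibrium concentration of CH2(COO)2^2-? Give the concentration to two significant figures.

First ionization gives [H+] ≈ [CH2(COOH)COO-] = 6.21 × 10^-3 M.
Second step: Ka2 = [H+][CH2(COO)2^2-]/[CH2(COOH)COO-] ≈ [CH2(COO)2^2-] (since [H+] ≈ [CH2(COOH)COO-]).
So [CH2(COO)2^2-] ≈ Ka2.

2.2 × 10^-6 M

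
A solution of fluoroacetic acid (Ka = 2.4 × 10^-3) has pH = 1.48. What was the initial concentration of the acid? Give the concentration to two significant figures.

C₀ = 4.9 × 10^-1 M

[H+] = 10^(-1.48) = 3.31 × 10^-2 M = x
Ka = x²/(C₀ − x) ⇒ C₀ = x + x²/Ka
C₀ = 3.31 × 10^-2 + (3.31 × 10^-2)²/(2.4 × 10^-3) = 4.90 × 10^-1 M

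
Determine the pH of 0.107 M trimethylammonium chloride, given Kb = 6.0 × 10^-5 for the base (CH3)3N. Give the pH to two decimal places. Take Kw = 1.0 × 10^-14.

pH = 5.37

(CH3)3NH+ is the conjugate acid of the weak base (CH3)3N.
Ka = Kw/Kb = 1.0×10^-14 / 6.0 × 10^-5 = 1.67 × 10^-10
Ka = x²/(0.107 − x) = 1.67 × 10^-10
Assume x ≪ 0.107: x ≈ √(1.67 × 10^-10 × 0.107) = 4.23 × 10^-6 M
Check: 0.004% ionized — well under 5%, approximation valid.
pH = −log[H+] = −log(4.23 × 10^-6) = 5.37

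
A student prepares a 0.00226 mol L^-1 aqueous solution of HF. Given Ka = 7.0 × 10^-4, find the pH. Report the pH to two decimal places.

pH = 3.02

HF ⇌ F- + H+
From the ICE table, Ka = x²/(0.00226 − x) = 7.0 × 10^-4.
The 5% rule fails; solving x² + Ka·x − Ka·C₀ = 0 exactly:
x = (−Ka + √(Ka² + 4·Ka·C₀))/2 = 9.56 × 10^-4 M
pH = −log(9.56 × 10^-4) = 3.02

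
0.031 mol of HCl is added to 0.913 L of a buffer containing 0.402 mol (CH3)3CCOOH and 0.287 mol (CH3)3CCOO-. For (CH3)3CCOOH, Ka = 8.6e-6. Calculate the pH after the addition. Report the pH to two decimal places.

Added H+ converts (CH3)3CCOO- to (CH3)3CCOOH: (CH3)3CCOOH → 0.433 mol, (CH3)3CCOO- → 0.256 mol.
pKa = −log(8.6 × 10^-6) = 5.066
Henderson–Hasselbalch with mole ratio 0.256/0.433: pH = 5.066 + (-0.228)

pH = 4.84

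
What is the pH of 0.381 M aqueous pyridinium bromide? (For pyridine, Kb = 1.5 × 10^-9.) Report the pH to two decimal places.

C5H5NH+ is the conjugate acid of the weak base C5H5N.
Ka = Kw/Kb = 1.0×10^-14 / 1.5 × 10^-9 = 6.67 × 10^-6
Let x = [H+] at equilibrium. Ka = x²/(0.381 − x).
Neglecting x in the denominator: x = √(6.67 × 10^-6 × 0.381) = 1.59 × 10^-3 M
pH = −log(1.59 × 10^-3) = 2.80

pH = 2.80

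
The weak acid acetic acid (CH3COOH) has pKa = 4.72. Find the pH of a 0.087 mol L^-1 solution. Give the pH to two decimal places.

CH3COOH ⇌ CH3COO- + H+
Ka = 10^(−4.72) = 1.91 × 10^-5
Let x = [H+] at equilibrium. Ka = x²/(0.087 − x).
Since Ka ≪ C₀, x ≈ √(Ka·C₀) = 1.29 × 10^-3 M.
pH = −log(1.29 × 10^-3) = 2.89

pH = 2.89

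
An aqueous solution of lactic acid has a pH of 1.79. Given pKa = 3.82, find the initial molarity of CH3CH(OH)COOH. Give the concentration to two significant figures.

[H+] = 10^(-1.79) = 1.62 × 10^-2 M = x
Ka = 10^(−3.82) = 1.51 × 10^-4
Ka = x²/(C₀ − x) ⇒ C₀ = x + x²/Ka
C₀ = 1.62 × 10^-2 + (1.62 × 10^-2)²/(1.51 × 10^-4) = 1.75 M

C₀ = 1.8 M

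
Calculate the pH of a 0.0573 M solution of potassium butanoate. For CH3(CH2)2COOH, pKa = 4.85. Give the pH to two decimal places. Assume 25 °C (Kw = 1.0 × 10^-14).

CH3(CH2)2COO- is the conjugate base of the weak acid CH3(CH2)2COOH.
Ka = 10^(−4.85) = 1.41 × 10^-5
Kb = Kw/Ka = 1.0×10^-14 / 1.41 × 10^-5 = 7.09 × 10^-10
Kb = [OH-]²/(0.0573 − [OH-]) = 7.09 × 10^-10
Since Kb ≪ C₀, [OH-] ≈ √(Kb·C₀) = 6.37 × 10^-6 M.
pOH = 5.20, so pH = 14.00 − pOH = 8.80

pH = 8.80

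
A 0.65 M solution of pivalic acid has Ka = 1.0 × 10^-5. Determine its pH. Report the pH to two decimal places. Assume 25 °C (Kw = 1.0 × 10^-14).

(CH3)3CCOOH ⇌ (CH3)3CCOO- + H+
Ka = x²/(0.65 − x) = 1.0 × 10^-5
Assume x ≪ 0.65: x ≈ √(1.0 × 10^-5 × 0.65) = 2.55 × 10^-3 M
Check: 0.39% ionized — well under 5%, approximation valid.
pH = −log(2.55 × 10^-3) = 2.59

pH = 2.59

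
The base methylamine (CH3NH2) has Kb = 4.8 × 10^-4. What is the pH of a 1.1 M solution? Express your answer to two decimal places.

CH3NH2 + H2O ⇌ CH3NH3+ + OH-
Kb = [OH-]²/(1.1 − [OH-]) = 4.8 × 10^-4
Neglecting [OH-] in the denominator: [OH-] = √(4.8 × 10^-4 × 1.1) = 2.30 × 10^-2 M
([OH-]/C₀ = 2.1% < 5%, so the approximation holds.)
pOH = −log(2.30 × 10^-2) = 1.64; pH = 14.00 − 1.64 = 12.36

pH = 12.36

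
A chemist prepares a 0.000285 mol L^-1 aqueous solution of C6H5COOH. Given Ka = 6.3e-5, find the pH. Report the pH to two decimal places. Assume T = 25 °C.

C6H5COOH ⇌ C6H5COO- + H+
Ka = [H+]²/(0.000285 − [H+]) = 6.3 × 10^-5
Here C₀/Ka ≈ 4.52, so the small-[H+] approximation fails. Use the quadratic:
[H+] = (−Ka + √(Ka² + 4·Ka·C₀))/2 = 1.06 × 10^-4 M
pH = −log(1.06 × 10^-4) = 3.97

pH = 3.97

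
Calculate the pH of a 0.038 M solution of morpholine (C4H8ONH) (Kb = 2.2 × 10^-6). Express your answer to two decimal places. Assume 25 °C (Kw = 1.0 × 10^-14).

C4H8ONH + H2O ⇌ C4H8ONH2+ + OH-
From the ICE table, Kb = x²/(0.038 − x) = 2.2 × 10^-6.
Since Kb ≪ C₀, x ≈ √(Kb·C₀) = 2.89 × 10^-4 M.
(x/C₀ = 0.76% < 5%, so the approximation holds.)
pOH = −log(2.89 × 10^-4) = 3.54; pH = 14.00 − 3.54 = 10.46

pH = 10.46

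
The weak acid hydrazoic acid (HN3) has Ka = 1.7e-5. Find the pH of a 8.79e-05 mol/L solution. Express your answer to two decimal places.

HN3 ⇌ N3- + H+
From the ICE table, Ka = x²/(8.79e-05 − x) = 1.7 × 10^-5.
Here C₀/Ka ≈ 5.17, so the small-x approximation fails. Use the quadratic:
x = (−Ka + √(Ka² + 4·Ka·C₀))/2 = 3.11 × 10^-5 M
pH = −log(3.11 × 10^-5) = 4.51

pH = 4.51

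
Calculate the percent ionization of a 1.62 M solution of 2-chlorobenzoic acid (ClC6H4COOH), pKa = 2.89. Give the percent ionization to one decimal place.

ClC6H4COOH ⇌ ClC6H4COO- + H+; let x = [H+] at equilibrium.
Ka = 10^(−2.89) = 1.29 × 10^-3
x ≈ √(Ka·C₀) = √(1.29 × 10^-3 × 1.62) = 4.57 × 10^-2 M
% ionization = x/C₀ × 100% = 4.57 × 10^-2/1.62 × 100% = 2.8%

2.8%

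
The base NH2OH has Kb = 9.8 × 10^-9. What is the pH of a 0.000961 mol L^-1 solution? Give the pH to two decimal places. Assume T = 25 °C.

NH2OH + H2O ⇌ NH3OH+ + OH-
From the ICE table, Kb = [OH-]²/(0.000961 − [OH-]) = 9.8 × 10^-9.
Assume [OH-] ≪ 0.000961: [OH-] ≈ √(9.8 × 10^-9 × 0.000961) = 3.07 × 10^-6 M
Check: 0.32% ionized — well under 5%, approximation valid.
pOH = 5.51, so pH = 14.00 − pOH = 8.49

pH = 8.49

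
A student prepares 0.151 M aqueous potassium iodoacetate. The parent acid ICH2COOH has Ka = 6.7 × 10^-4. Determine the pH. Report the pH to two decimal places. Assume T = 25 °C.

pH = 8.18

ICH2COO- is the conjugate base of the weak acid ICH2COOH.
Kb = Kw/Ka = 1.0×10^-14 / 6.7 × 10^-4 = 1.49 × 10^-11
Let x = [OH-] at equilibrium. Kb = x²/(0.151 − x).
Since Kb ≪ C₀, x ≈ √(Kb·C₀) = 1.50 × 10^-6 M.
pOH = 5.82, so pH = 14.00 − pOH = 8.18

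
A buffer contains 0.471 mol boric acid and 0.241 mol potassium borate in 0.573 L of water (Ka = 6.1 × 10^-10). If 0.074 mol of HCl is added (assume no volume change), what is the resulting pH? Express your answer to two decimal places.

Added H+ converts B(OH)4- to B(OH)3: B(OH)3 → 0.545 mol, B(OH)4- → 0.167 mol.
pKa = −log(6.1 × 10^-10) = 9.215
pH = pKa + log(n_B(OH)4-/n_B(OH)3) = 9.215 + log(0.167/0.545) = 9.215 + (-0.514)

pH = 8.70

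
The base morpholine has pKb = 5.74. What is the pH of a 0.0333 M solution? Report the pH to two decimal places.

C4H8ONH + H2O ⇌ C4H8ONH2+ + OH-
Kb = 10^(−5.74) = 1.82 × 10^-6
Kb = x²/(0.0333 − x) = 1.82 × 10^-6
Since Kb ≪ C₀, x ≈ √(Kb·C₀) = 2.46 × 10^-4 M.
pOH = 3.61, so pH = 14.00 − pOH = 10.39

pH = 10.39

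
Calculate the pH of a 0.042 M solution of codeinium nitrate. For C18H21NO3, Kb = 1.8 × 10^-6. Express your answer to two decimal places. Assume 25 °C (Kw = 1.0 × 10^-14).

C18H22NO3+ is the conjugate acid of the weak base C18H21NO3.
Ka = Kw/Kb = 1.0×10^-14 / 1.8 × 10^-6 = 5.56 × 10^-9
Let x = [H+] at equilibrium. Ka = x²/(0.042 − x).
Since Ka ≪ C₀, x ≈ √(Ka·C₀) = 1.53 × 10^-5 M.
Check: 0.036% ionized — well under 5%, approximation valid.
pH = −log(1.53 × 10^-5) = 4.82

pH = 4.82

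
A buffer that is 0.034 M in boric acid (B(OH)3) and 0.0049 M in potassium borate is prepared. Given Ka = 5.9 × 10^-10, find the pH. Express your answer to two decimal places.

pKa = −log(5.9 × 10^-10) = 9.229
pH = pKa + log([A⁻]/[HA]) = 9.229 + log(0.0049/0.034)
pH = 9.229 + (-0.841) = 8.39

pH = 8.39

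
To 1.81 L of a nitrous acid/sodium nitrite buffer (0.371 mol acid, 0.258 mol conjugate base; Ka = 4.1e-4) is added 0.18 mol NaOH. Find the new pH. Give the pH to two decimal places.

pH = 3.75

OH- converts HNO2 to NO2-: HNO2 → 0.191 mol, NO2- → 0.438 mol.
pKa = −log(4.1 × 10^-4) = 3.387
Henderson–Hasselbalch with mole ratio 0.438/0.191: pH = 3.387 + (+0.360)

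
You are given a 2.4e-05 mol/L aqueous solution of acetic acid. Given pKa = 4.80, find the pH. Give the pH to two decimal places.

CH3COOH ⇌ CH3COO- + H+
Ka = 10^(−4.80) = 1.58 × 10^-5
Ka = [H+]²/(2.4e-05 − [H+]) = 1.58 × 10^-5
Here C₀/Ka ≈ 1.52, so the small-[H+] approximation fails. Use the quadratic:
[H+] = [−1.58e-05 + √(1.58e-05² + 1.52e-09)]/2 = 1.31 × 10^-5 M
pH = −log[H+] = −log(1.31 × 10^-5) = 4.88

pH = 4.88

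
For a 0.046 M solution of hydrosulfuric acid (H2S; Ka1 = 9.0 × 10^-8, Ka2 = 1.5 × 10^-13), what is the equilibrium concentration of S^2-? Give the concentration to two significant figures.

First ionization gives [H+] ≈ [HS-] = 6.43 × 10^-5 M.
Second step: Ka2 = [H+][S^2-]/[HS-] ≈ [S^2-] (since [H+] ≈ [HS-]).
So [S^2-] ≈ Ka2.

1.5 × 10^-13 M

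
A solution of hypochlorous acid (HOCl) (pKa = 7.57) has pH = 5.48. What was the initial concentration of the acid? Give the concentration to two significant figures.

[H+] = 10^(-5.48) = 3.31 × 10^-6 M = x
Ka = 10^(−7.57) = 2.69 × 10^-8
Ka = x²/(C₀ − x) ⇒ C₀ = x + x²/Ka
C₀ = 3.31 × 10^-6 + (3.31 × 10^-6)²/(2.69 × 10^-8) = 4.11 × 10^-4 M

C₀ = 4.1 × 10^-4 M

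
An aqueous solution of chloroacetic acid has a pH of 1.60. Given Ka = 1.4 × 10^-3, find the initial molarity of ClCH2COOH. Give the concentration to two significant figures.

[H+] = 10^(-1.60) = 2.51 × 10^-2 M = x
Ka = x²/(C₀ − x) ⇒ C₀ = x + x²/Ka
C₀ = 2.51 × 10^-2 + (2.51 × 10^-2)²/(1.4 × 10^-3) = 4.75 × 10^-1 M

C₀ = 4.8 × 10^-1 M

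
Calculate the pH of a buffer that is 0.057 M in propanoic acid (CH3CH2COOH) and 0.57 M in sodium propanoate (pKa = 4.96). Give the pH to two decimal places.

pH = 5.96

Henderson–Hasselbalch: pH = pKa + log([CH3CH2COO-]/[CH3CH2COOH]) = 4.96 + log(0.57/0.057)
pH = 4.96 + (+1.000) = 5.96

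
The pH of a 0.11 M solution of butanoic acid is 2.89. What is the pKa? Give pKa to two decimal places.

pKa = 4.82

[H+] = 10^(-2.89) = 1.29 × 10^-3 M
At equilibrium [HA] = 0.11 − 1.29 × 10^-3 = 1.09 × 10^-1 M
Ka = [H+][A-]/[HA] = (1.29 × 10^-3)² / 1.09 × 10^-1 = 1.53 × 10^-5
pKa = -log(1.53 × 10^-5) = 4.82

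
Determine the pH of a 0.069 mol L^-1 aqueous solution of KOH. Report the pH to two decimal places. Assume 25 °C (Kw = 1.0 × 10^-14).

pH = 12.84

KOH is a strong base; [OH-] = 0.069 M.
pOH = -log(0.069) = 1.16
pH = 14.00 - 1.16 = 12.84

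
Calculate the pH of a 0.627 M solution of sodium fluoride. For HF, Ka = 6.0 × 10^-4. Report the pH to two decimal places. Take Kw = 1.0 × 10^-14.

pH = 8.51

F- is the conjugate base of the weak acid HF.
Kb = Kw/Ka = 1.0×10^-14 / 6.0 × 10^-4 = 1.67 × 10^-11
From the ICE table, Kb = [OH-]²/(0.627 − [OH-]) = 1.67 × 10^-11.
Neglecting [OH-] in the denominator: [OH-] = √(1.67 × 10^-11 × 0.627) = 3.24 × 10^-6 M
pOH = −log(3.24 × 10^-6) = 5.49; pH = 14.00 − 5.49 = 8.51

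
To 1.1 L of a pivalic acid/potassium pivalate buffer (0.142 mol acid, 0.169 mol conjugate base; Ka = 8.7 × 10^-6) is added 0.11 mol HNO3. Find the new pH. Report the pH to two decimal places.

pH = 4.43

After neutralization: n((CH3)3CCOOH) = 0.252 mol, n((CH3)3CCOO-) = 0.059 mol.
pKa = −log(8.7 × 10^-6) = 5.060
Henderson–Hasselbalch with mole ratio 0.059/0.252: pH = 5.060 + (-0.631)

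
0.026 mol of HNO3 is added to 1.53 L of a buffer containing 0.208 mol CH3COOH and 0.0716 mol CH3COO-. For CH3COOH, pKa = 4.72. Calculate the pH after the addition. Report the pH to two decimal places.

After neutralization: n(CH3COOH) = 0.234 mol, n(CH3COO-) = 0.0456 mol.
pH = pKa + log(n_CH3COO-/n_CH3COOH) = 4.72 + log(0.0456/0.234) = 4.72 + (-0.710)

pH = 4.01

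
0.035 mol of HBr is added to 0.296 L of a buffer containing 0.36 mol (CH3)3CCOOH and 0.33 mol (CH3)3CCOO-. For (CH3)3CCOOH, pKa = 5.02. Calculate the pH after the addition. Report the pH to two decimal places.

pH = 4.89

Added H+ converts (CH3)3CCOO- to (CH3)3CCOOH: (CH3)3CCOOH → 0.395 mol, (CH3)3CCOO- → 0.295 mol.
pH = pKa + log([A⁻]/[HA]) = 5.02 + log(0.295/0.395) = 5.02 -0.127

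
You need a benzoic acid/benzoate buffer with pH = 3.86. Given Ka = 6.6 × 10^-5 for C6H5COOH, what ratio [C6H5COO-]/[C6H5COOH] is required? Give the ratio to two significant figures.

ratio = 0.48

pKa = -log(6.6 × 10^-5) = 4.180
pH = pKa + log(r) ⇒ log(r) = 3.86 − 4.180 = -0.320
r = [C6H5COO-]/[C6H5COOH] = 10^(-0.320) = 0.479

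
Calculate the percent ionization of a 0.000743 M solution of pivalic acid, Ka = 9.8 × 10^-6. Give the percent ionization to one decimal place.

(CH3)3CCOOH ⇌ (CH3)3CCOO- + H+; let x = [H+] at equilibrium.
Solve x² + 9.8e-06x − 7.28e-09 = 0 → x = 8.06 × 10^-5 M
Fraction ionized = 8.06 × 10^-5 / 0.000743 = 0.1085 → 10.8%

10.8%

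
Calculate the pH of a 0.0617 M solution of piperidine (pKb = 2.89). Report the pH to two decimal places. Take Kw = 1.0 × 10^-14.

pH = 11.92

C5H10NH + H2O ⇌ C5H10NH2+ + OH-
Kb = 10^(−2.89) = 1.29 × 10^-3
From the ICE table, Kb = x²/(0.0617 − x) = 1.29 × 10^-3.
Here C₀/Kb ≈ 47.8, so the small-x approximation fails. Use the quadratic:
x = [−0.00129 + √(0.00129² + 0.000318)]/2 = 8.30 × 10^-3 M
pOH = 2.08, so pH = 14.00 − pOH = 11.92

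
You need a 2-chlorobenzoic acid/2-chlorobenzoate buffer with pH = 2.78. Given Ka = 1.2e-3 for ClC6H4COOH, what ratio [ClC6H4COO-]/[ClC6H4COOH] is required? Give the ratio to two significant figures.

pKa = -log(1.2 × 10^-3) = 2.921
pH = pKa + log(r) ⇒ log(r) = 2.78 − 2.921 = -0.141
r = [ClC6H4COO-]/[ClC6H4COOH] = 10^(-0.141) = 0.723

ratio = 0.72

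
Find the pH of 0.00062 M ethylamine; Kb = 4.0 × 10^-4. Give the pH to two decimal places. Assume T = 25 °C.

pH = 10.53

C2H5NH2 + H2O ⇌ C2H5NH3+ + OH-
From the ICE table, Kb = [OH-]²/(0.00062 − [OH-]) = 4.0 × 10^-4.
The 5% rule fails; solving [OH-]² + Kb·[OH-] − Kb·C₀ = 0 exactly:
[OH-] = [−0.0004 + √(0.0004² + 9.92e-07)]/2 = 3.37 × 10^-4 M
pOH = −log(3.37 × 10^-4) = 3.47; pH = 14.00 − 3.47 = 10.53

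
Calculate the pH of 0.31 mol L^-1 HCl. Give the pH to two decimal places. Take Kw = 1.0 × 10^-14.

HCl is a strong acid and dissociates completely, so [H+] = 0.31 M.
pH = -log(0.31) = 0.51

pH = 0.51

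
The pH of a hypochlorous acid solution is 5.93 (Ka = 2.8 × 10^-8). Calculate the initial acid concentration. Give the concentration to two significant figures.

[H+] = 10^(-5.93) = 1.17 × 10^-6 M = x
Ka = x²/(C₀ − x) ⇒ C₀ = x + x²/Ka
C₀ = 1.17 × 10^-6 + (1.17 × 10^-6)²/(2.8 × 10^-8) = 5.01 × 10^-5 M

C₀ = 5.0 × 10^-5 M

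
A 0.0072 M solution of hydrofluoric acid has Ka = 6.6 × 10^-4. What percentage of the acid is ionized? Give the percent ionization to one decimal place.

26.0%

HF ⇌ F- + H+; let x = [H+] at equilibrium.
Ka = x²/(C₀ − x); solving the quadratic gives x = 1.87 × 10^-3 M.
% ionization = x/C₀ × 100% = 1.87 × 10^-3/0.0072 × 100% = 26.0%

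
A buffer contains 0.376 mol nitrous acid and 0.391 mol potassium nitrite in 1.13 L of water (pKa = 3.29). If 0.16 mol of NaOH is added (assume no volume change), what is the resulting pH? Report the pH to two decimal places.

OH- converts HNO2 to NO2-: HNO2 → 0.216 mol, NO2- → 0.551 mol.
pH = pKa + log(n_NO2-/n_HNO2) = 3.29 + log(0.551/0.216) = 3.29 + (+0.407)

pH = 3.70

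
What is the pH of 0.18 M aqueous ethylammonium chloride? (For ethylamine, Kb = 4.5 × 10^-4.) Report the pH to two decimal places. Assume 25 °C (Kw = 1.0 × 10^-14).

C2H5NH3+ is the conjugate acid of the weak base C2H5NH2.
Ka = Kw/Kb = 1.0×10^-14 / 4.5 × 10^-4 = 2.22 × 10^-11
From the ICE table, Ka = [H+]²/(0.18 − [H+]) = 2.22 × 10^-11.
Since Ka ≪ C₀, [H+] ≈ √(Ka·C₀) = 2.00 × 10^-6 M.
pH = −log(2.00 × 10^-6) = 5.70

pH = 5.70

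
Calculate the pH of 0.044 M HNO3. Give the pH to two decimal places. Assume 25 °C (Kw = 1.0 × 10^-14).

pH = 1.36

HNO3 is a strong acid and dissociates completely, so [H+] = 0.044 M.
pH = -log(0.044) = 1.36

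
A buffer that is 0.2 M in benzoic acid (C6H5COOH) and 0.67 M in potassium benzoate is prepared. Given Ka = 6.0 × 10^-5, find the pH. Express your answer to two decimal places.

pKa = −log(6.0 × 10^-5) = 4.222
pH = pKa + log([A⁻]/[HA]) = 4.222 + log(0.67/0.2)
pH = 4.222 + (+0.525) = 4.75

pH = 4.75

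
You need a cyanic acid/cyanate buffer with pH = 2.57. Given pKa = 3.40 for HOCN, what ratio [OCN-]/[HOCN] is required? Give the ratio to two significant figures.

pH = pKa + log(r) ⇒ log(r) = 2.57 − 3.40 = -0.83
r = [OCN-]/[HOCN] = 10^(-0.83) = 0.148

ratio = 0.15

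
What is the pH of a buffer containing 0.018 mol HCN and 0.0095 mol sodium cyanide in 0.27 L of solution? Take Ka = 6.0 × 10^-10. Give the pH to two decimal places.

pKa = −log(6.0 × 10^-10) = 9.222
Henderson–Hasselbalch: pH = pKa + log([CN-]/[HCN]) = 9.222 + log(0.0095/0.018)
pH = 9.222 + (-0.278) = 8.94

pH = 8.94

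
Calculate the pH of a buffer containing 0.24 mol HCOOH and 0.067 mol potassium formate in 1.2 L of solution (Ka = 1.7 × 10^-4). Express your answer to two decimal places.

pH = 3.22

pKa = −log(1.7 × 10^-4) = 3.770
Using pH = pKa + log([base]/[acid]) with [base]/[acid] = 0.067/0.24:
pH = 3.770 + (-0.554) = 3.22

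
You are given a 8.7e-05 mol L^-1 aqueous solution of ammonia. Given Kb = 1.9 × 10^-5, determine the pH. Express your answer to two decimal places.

pH = 9.51

NH3 + H2O ⇌ NH4+ + OH-
From the ICE table, Kb = x²/(8.7e-05 − x) = 1.9 × 10^-5.
x is not negligible relative to C₀; solve x² + 1.9e-05·x − 1.65e-09 = 0.
x = [−1.9e-05 + √(1.9e-05² + 6.61e-09)]/2 = 3.23 × 10^-5 M
pOH = −log(3.23 × 10^-5) = 4.49; pH = 14.00 − 4.49 = 9.51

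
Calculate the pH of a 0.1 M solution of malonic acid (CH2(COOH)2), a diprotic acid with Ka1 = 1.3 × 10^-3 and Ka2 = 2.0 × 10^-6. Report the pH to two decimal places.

pH = 1.97

Ka1 ≫ Ka2, so treat the first dissociation as the only significant source of H+.
Ka1 = x²/(0.1 − x) = 1.3 × 10^-3
Solving the quadratic: x = (−Ka1 + √(Ka1² + 4·Ka1·C₀))/2 = 1.08 × 10^-2 M
pH = −log(1.08 × 10^-2) = 1.97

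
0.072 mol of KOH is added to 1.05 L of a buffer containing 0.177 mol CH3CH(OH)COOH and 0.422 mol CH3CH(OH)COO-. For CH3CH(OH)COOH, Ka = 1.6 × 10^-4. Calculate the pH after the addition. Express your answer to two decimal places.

OH- converts CH3CH(OH)COOH to CH3CH(OH)COO-: CH3CH(OH)COOH → 0.105 mol, CH3CH(OH)COO- → 0.494 mol.
pKa = −log(1.6 × 10^-4) = 3.796
Henderson–Hasselbalch with mole ratio 0.494/0.105: pH = 3.796 + (+0.673)

pH = 4.47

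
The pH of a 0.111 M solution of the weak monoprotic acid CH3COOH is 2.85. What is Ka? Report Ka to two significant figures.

Ka = 1.8 × 10^-5

[H+] = 10^(-2.85) = 1.41 × 10^-3 M
At equilibrium [HA] = 0.111 − 1.41 × 10^-3 = 1.10 × 10^-1 M
Ka = [H+][A-]/[HA] = (1.41 × 10^-3)² / 1.10 × 10^-1 = 1.8 × 10^-5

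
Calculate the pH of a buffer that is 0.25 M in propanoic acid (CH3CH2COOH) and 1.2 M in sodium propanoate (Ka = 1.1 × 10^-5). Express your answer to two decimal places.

pKa = −log(1.1 × 10^-5) = 4.959
pH = pKa + log([A⁻]/[HA]) = 4.959 + log(1.2/0.25)
pH = 4.959 + (+0.681) = 5.64

pH = 5.64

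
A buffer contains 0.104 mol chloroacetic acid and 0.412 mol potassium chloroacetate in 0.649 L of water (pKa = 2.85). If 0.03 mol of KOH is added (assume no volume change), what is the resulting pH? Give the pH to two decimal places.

pH = 3.63

OH- converts ClCH2COOH to ClCH2COO-: ClCH2COOH → 0.074 mol, ClCH2COO- → 0.442 mol.
pH = pKa + log([A⁻]/[HA]) = 2.85 + log(0.442/0.074) = 2.85 +0.776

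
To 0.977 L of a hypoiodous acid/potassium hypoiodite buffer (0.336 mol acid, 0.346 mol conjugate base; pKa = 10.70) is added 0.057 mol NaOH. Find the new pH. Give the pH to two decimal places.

pH = 10.86

After neutralization: n(HOI) = 0.279 mol, n(OI-) = 0.403 mol.
Henderson–Hasselbalch with mole ratio 0.403/0.279: pH = 10.70 + (+0.160)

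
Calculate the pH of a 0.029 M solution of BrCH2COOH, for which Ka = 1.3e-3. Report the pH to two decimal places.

pH = 2.26

BrCH2COOH ⇌ BrCH2COO- + H+
Ka = x²/(0.029 − x) = 1.3 × 10^-3
Here C₀/Ka ≈ 22.3, so the small-x approximation fails. Use the quadratic:
x = (−Ka + √(Ka² + 4·Ka·C₀))/2 = 5.52 × 10^-3 M
pH = −log[H+] = −log(5.52 × 10^-3) = 2.26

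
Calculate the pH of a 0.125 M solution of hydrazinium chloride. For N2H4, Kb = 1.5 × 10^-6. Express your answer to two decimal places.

N2H5+ is the conjugate acid of the weak base N2H4.
Ka = Kw/Kb = 1.0×10^-14 / 1.5 × 10^-6 = 6.67 × 10^-9
Ka = [H+]²/(0.125 − [H+]) = 6.67 × 10^-9
Since Ka ≪ C₀, [H+] ≈ √(Ka·C₀) = 2.89 × 10^-5 M.
([H+]/C₀ = 0.023% < 5%, so the approximation holds.)
pH = −log[H+] = −log(2.89 × 10^-5) = 4.54

pH = 4.54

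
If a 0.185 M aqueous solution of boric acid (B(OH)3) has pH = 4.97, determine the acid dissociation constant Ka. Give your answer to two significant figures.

Ka = 6.2 × 10^-10

[H+] = 10^(-4.97) = 1.07 × 10^-5 M
At equilibrium [HA] = 0.185 − 1.07 × 10^-5 = 1.85 × 10^-1 M
Ka = [H+][A-]/[HA] = (1.07 × 10^-5)² / 1.85 × 10^-1 = 6.2 × 10^-10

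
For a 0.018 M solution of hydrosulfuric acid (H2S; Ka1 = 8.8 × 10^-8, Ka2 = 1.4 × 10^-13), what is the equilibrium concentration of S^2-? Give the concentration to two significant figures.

First ionization gives [H+] ≈ [HS-] = 3.98 × 10^-5 M.
Second step: Ka2 = [H+][S^2-]/[HS-] ≈ [S^2-] (since [H+] ≈ [HS-]).
So [S^2-] ≈ Ka2.

1.4 × 10^-13 M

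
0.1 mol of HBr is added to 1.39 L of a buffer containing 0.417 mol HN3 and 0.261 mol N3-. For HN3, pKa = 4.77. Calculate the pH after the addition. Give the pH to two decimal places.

After neutralization: n(HN3) = 0.517 mol, n(N3-) = 0.161 mol.
pH = pKa + log([A⁻]/[HA]) = 4.77 + log(0.161/0.517) = 4.77 -0.507

pH = 4.26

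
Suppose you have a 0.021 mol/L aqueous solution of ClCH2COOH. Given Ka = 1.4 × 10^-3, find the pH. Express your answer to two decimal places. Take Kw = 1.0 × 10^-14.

ClCH2COOH ⇌ ClCH2COO- + H+
From the ICE table, Ka = x²/(0.021 − x) = 1.4 × 10^-3.
Here C₀/Ka ≈ 15, so the small-x approximation fails. Use the quadratic:
x = [−0.0014 + √(0.0014² + 0.000118)]/2 = 4.77 × 10^-3 M
pH = −log(4.77 × 10^-3) = 2.32

pH = 2.32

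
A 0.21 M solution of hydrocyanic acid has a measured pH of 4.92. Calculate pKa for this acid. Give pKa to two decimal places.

[H+] = 10^(-4.92) = 1.20 × 10^-5 M
At equilibrium [HA] = 0.21 − 1.20 × 10^-5 = 2.10 × 10^-1 M
Ka = [H+][A-]/[HA] = (1.20 × 10^-5)² / 2.10 × 10^-1 = 6.86 × 10^-10
pKa = -log(6.86 × 10^-10) = 9.16

pKa = 9.16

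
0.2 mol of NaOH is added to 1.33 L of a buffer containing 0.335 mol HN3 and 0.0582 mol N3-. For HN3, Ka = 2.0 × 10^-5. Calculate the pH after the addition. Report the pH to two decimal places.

pH = 4.98

After neutralization: n(HN3) = 0.135 mol, n(N3-) = 0.258 mol.
pKa = −log(2.0 × 10^-5) = 4.699
pH = pKa + log([A⁻]/[HA]) = 4.699 + log(0.258/0.135) = 4.699 +0.281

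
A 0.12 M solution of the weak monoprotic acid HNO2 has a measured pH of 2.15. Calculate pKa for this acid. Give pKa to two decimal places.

pKa = 3.35

[H+] = 10^(-2.15) = 7.08 × 10^-3 M
At equilibrium [HA] = 0.12 − 7.08 × 10^-3 = 1.13 × 10^-1 M
Ka = [H+][A-]/[HA] = (7.08 × 10^-3)² / 1.13 × 10^-1 = 4.44 × 10^-4
pKa = -log(4.44 × 10^-4) = 3.35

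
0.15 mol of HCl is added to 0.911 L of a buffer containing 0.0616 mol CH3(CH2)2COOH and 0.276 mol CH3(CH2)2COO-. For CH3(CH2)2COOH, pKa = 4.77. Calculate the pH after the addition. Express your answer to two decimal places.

pH = 4.54

After neutralization: n(CH3(CH2)2COOH) = 0.212 mol, n(CH3(CH2)2COO-) = 0.126 mol.
Henderson–Hasselbalch with mole ratio 0.126/0.212: pH = 4.77 + (-0.226)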